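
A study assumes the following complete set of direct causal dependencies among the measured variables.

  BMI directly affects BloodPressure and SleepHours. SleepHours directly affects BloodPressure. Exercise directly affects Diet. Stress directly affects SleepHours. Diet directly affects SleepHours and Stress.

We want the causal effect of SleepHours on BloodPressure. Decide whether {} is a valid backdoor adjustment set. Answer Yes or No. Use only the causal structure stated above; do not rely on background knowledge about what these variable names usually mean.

Backdoor paths from SleepHours to BloodPressure (paths whose first edge points into SleepHours):
  P1: SleepHours <- BMI -> BloodPressure
Condition 1 (no descendant of SleepHours in the set): holds — descendants of SleepHours are {BloodPressure}; none are in {}.
Condition 2 (every backdoor path blocked by {}):
  P1: open — no interior node is in the conditioning set.
{} does not satisfy the backdoor criterion.

No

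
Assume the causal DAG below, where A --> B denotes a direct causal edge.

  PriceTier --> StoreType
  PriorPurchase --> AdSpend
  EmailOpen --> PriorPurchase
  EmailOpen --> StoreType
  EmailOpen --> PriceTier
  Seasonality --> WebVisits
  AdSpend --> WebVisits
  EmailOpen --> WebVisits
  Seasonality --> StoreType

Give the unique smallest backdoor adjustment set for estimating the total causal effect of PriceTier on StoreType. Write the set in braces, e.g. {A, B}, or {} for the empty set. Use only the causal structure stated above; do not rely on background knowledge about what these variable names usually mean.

Variables eligible for adjustment (non-descendants of PriceTier, excluding PriceTier and StoreType): {AdSpend, EmailOpen, PriorPurchase, Seasonality, WebVisits}.
Backdoor paths from PriceTier to StoreType:
  P1: PriceTier <- EmailOpen -> PriorPurchase -> AdSpend -> WebVisits <- Seasonality -> StoreType
  P2: PriceTier <- EmailOpen -> WebVisits <- Seasonality -> StoreType
  P3: PriceTier <- EmailOpen -> StoreType
The empty set is not sufficient: P3 (PriceTier <- EmailOpen -> StoreType) has no collider blocking it and no conditioned non-collider, so it is open.
Try {EmailOpen}:
  P1: blocked at fork node EmailOpen ∈ conditioning set.
  P2: blocked at fork node EmailOpen ∈ conditioning set.
  P3: blocked at fork node EmailOpen ∈ conditioning set.
{EmailOpen} contains no descendant of PriceTier and blocks every backdoor path.
No other singleton works — e.g. {PriorPurchase} leaves P3 open — so {EmailOpen} is the unique smallest valid adjustment set.

{EmailOpen}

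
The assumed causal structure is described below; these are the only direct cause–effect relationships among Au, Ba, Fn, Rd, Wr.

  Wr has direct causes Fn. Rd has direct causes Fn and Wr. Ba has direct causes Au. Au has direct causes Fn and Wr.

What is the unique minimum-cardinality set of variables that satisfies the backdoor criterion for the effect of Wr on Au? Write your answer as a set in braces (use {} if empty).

{Fn}

Variables eligible for adjustment (non-descendants of Wr, excluding Wr and Au): {Fn}.
Backdoor paths from Wr to Au:
  P1: Wr <- Fn -> Au
The empty set is not sufficient: P1 (Wr <- Fn -> Au) has no collider blocking it and no conditioned non-collider, so it is open.
Try {Fn}:
  P1: blocked at fork node Fn ∈ conditioning set.
{Fn} contains no descendant of Wr and blocks every backdoor path.
{Fn} is the unique smallest valid adjustment set.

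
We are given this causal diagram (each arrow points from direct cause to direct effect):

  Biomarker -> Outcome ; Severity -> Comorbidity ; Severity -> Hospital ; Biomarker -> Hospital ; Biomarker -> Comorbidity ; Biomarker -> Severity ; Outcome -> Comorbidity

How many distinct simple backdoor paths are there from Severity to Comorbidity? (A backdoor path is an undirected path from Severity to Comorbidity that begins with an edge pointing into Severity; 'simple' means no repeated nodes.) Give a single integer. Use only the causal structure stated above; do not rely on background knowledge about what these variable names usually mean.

A backdoor path from Severity to Comorbidity is any simple undirected path whose first edge points into Severity (i.e. leaves Severity via a parent).
Parents of Severity: {Biomarker}.
Enumerating:
  P1: Severity <- Biomarker -> Outcome -> Comorbidity
  P2: Severity <- Biomarker -> Comorbidity
That exhausts the simple backdoor paths. Count: 2.

2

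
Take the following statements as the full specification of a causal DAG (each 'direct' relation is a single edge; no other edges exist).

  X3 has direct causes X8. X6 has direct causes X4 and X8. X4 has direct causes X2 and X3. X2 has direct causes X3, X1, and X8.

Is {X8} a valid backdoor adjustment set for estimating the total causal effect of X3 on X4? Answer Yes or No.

Yes

Backdoor paths from X3 to X4 (paths whose first edge points into X3):
  P1: X3 <- X8 -> X2 -> X4
  P2: X3 <- X8 -> X6 <- X4
Condition 1 (no descendant of X3 in the set): holds — descendants of X3 are {X2, X4, X6}; none are in {X8}.
Condition 2 (every backdoor path blocked by {X8}):
  P1: blocked at fork node X8 ∈ conditioning set.
  P2: blocked at fork node X8 ∈ conditioning set.
{X8} satisfies the backdoor criterion.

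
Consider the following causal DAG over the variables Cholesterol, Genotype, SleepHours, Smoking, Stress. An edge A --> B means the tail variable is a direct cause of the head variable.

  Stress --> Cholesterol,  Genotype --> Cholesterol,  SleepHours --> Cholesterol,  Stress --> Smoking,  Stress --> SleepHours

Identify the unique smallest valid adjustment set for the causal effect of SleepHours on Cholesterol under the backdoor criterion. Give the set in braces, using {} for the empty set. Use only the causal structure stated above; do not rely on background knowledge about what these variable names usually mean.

{Stress}

Variables eligible for adjustment (non-descendants of SleepHours, excluding SleepHours and Cholesterol): {Genotype, Smoking, Stress}.
Backdoor paths from SleepHours to Cholesterol:
  P1: SleepHours <- Stress -> Cholesterol
The empty set is not sufficient: P1 (SleepHours <- Stress -> Cholesterol) has no collider blocking it and no conditioned non-collider, so it is open.
Try {Stress}:
  P1: blocked at fork node Stress ∈ conditioning set.
{Stress} contains no descendant of SleepHours and blocks every backdoor path.
No other singleton works — e.g. {Smoking} leaves P1 open — so {Stress} is the unique smallest valid adjustment set.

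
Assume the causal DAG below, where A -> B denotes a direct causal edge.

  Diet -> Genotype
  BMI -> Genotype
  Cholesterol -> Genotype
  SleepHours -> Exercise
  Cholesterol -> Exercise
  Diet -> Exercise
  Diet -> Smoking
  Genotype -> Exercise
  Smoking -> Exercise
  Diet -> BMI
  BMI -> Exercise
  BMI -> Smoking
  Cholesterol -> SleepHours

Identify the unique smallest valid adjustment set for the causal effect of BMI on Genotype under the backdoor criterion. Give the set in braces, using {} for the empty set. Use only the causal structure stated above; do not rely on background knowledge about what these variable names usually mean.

Variables eligible for adjustment (non-descendants of BMI, excluding BMI and Genotype): {Cholesterol, Diet, SleepHours}.
Backdoor paths from BMI to Genotype:
  P1: BMI <- Diet -> Genotype
  P2: BMI <- Diet -> Smoking -> Exercise <- Cholesterol -> Genotype
  P3: BMI <- Diet -> Smoking -> Exercise <- Genotype
  P4: BMI <- Diet -> Smoking -> Exercise <- SleepHours <- Cholesterol -> Genotype
  P5: BMI <- Diet -> Exercise <- Cholesterol -> Genotype
  P6: BMI <- Diet -> Exercise <- Genotype
  P7: BMI <- Diet -> Exercise <- SleepHours <- Cholesterol -> Genotype
The empty set is not sufficient: P1 (BMI <- Diet -> Genotype) has no collider blocking it and no conditioned non-collider, so it is open.
Try {Diet}:
  P1: blocked at fork node Diet ∈ conditioning set.
  P2: blocked at fork node Diet ∈ conditioning set.
  P3: blocked at fork node Diet ∈ conditioning set.
  P4: blocked at fork node Diet ∈ conditioning set.
  P5: blocked at fork node Diet ∈ conditioning set.
  P6: blocked at fork node Diet ∈ conditioning set.
  P7: blocked at fork node Diet ∈ conditioning set.
{Diet} contains no descendant of BMI and blocks every backdoor path.
No other singleton works — e.g. {Cholesterol} leaves P1 open — so {Diet} is the unique smallest valid adjustment set.

{Diet}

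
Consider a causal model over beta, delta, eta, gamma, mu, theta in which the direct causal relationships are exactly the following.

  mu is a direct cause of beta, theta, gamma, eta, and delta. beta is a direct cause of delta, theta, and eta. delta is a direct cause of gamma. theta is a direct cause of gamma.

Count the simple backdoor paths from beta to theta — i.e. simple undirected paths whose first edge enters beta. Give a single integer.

3

A backdoor path from beta to theta is any simple undirected path whose first edge points into beta (i.e. leaves beta via a parent).
Parents of beta: {mu}.
Enumerating:
  P1: beta <- mu -> theta
  P2: beta <- mu -> delta -> gamma <- theta
  P3: beta <- mu -> gamma <- theta
That exhausts the simple backdoor paths. Count: 3.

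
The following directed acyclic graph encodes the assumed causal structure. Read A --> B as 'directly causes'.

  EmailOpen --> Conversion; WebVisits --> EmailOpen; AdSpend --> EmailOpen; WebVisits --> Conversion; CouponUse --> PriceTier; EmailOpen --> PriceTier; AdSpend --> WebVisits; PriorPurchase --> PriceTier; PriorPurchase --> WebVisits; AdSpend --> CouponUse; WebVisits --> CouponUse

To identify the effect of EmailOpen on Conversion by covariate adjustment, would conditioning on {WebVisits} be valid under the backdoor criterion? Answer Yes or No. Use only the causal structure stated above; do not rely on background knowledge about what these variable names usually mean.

Yes

Backdoor paths from EmailOpen to Conversion (paths whose first edge points into EmailOpen):
  P1: EmailOpen <- AdSpend -> WebVisits -> Conversion
  P2: EmailOpen <- AdSpend -> CouponUse <- WebVisits -> Conversion
  P3: EmailOpen <- AdSpend -> CouponUse -> PriceTier <- PriorPurchase -> WebVisits -> Conversion
  P4: EmailOpen <- WebVisits -> Conversion
Condition 1 (no descendant of EmailOpen in the set): holds — descendants of EmailOpen are {Conversion, PriceTier}; none are in {WebVisits}.
Condition 2 (every backdoor path blocked by {WebVisits}):
  P1: blocked at chain node WebVisits ∈ conditioning set.
  P2: blocked at collider CouponUse (neither it nor any descendant is in the conditioning set).
  P3: blocked at collider PriceTier (neither it nor any descendant is in the conditioning set).
  P4: blocked at fork node WebVisits ∈ conditioning set.
{WebVisits} satisfies the backdoor criterion.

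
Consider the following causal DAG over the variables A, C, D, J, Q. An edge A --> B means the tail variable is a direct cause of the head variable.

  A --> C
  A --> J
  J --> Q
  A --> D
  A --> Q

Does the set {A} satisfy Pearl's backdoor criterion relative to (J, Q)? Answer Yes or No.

Backdoor paths from J to Q (paths whose first edge points into J):
  P1: J <- A -> Q
Condition 1 (no descendant of J in the set): holds — descendants of J are {Q}; none are in {A}.
Condition 2 (every backdoor path blocked by {A}):
  P1: blocked at fork node A ∈ conditioning set.
{A} satisfies the backdoor criterion.

Yes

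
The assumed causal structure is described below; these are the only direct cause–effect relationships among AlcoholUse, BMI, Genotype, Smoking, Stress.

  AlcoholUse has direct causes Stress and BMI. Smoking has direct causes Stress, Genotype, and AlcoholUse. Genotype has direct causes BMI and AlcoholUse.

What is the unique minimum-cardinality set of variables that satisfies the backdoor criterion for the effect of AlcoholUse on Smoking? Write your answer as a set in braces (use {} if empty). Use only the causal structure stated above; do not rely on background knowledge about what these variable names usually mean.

{BMI, Stress}

Variables eligible for adjustment (non-descendants of AlcoholUse, excluding AlcoholUse and Smoking): {BMI, Stress}.
Backdoor paths from AlcoholUse to Smoking:
  P1: AlcoholUse <- BMI -> Genotype -> Smoking
  P2: AlcoholUse <- Stress -> Smoking
The empty set is not sufficient: P1 (AlcoholUse <- BMI -> Genotype -> Smoking) has no collider blocking it and no conditioned non-collider, so it is open.
Try {BMI, Stress}:
  P1: blocked at fork node BMI ∈ conditioning set.
  P2: blocked at fork node Stress ∈ conditioning set.
{BMI, Stress} contains no descendant of AlcoholUse and blocks every backdoor path.
Every element of {BMI, Stress} is needed (dropping BMI leaves P1 open; dropping Stress leaves P2 open), so no proper subset is valid.
Among all size-2 subsets of the eligible variables, only {BMI, Stress} blocks every backdoor path, so it is the unique smallest valid adjustment set.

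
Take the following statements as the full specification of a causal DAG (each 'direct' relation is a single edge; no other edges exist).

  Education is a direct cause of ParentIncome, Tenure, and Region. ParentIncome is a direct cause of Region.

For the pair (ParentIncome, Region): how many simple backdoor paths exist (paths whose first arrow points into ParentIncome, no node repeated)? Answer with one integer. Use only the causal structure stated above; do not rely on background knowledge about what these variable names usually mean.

1

A backdoor path from ParentIncome to Region is any simple undirected path whose first edge points into ParentIncome (i.e. leaves ParentIncome via a parent).
Parents of ParentIncome: {Education}.
Enumerating:
  P1: ParentIncome <- Education -> Region
That exhausts the simple backdoor paths. Count: 1.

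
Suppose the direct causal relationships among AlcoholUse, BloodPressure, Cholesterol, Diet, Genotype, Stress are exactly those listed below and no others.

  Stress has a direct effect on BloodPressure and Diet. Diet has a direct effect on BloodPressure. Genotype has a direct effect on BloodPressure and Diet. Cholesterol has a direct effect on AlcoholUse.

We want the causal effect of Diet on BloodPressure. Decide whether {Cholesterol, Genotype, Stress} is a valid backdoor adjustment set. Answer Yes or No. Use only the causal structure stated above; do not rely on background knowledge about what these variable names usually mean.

Yes

Backdoor paths from Diet to BloodPressure (paths whose first edge points into Diet):
  P1: Diet <- Stress -> BloodPressure
  P2: Diet <- Genotype -> BloodPressure
Condition 1 (no descendant of Diet in the set): holds — descendants of Diet are {BloodPressure}; none are in {Cholesterol, Genotype, Stress}.
Condition 2 (every backdoor path blocked by {Cholesterol, Genotype, Stress}):
  P1: blocked at fork node Stress ∈ conditioning set.
  P2: blocked at fork node Genotype ∈ conditioning set.
{Cholesterol, Genotype, Stress} satisfies the backdoor criterion.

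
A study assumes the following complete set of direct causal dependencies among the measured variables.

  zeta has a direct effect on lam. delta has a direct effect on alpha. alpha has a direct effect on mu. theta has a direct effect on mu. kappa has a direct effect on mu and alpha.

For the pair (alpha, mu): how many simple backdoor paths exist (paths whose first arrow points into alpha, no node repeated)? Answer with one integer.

1

A backdoor path from alpha to mu is any simple undirected path whose first edge points into alpha (i.e. leaves alpha via a parent).
Parents of alpha: {delta, kappa}.
Enumerating:
  P1: alpha <- kappa -> mu
That exhausts the simple backdoor paths. Count: 1.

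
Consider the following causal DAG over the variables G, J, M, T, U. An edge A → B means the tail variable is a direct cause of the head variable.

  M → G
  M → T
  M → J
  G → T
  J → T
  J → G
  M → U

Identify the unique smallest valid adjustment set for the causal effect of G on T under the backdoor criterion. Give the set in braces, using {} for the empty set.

{J, M}

Variables eligible for adjustment (non-descendants of G, excluding G and T): {J, M, U}.
Backdoor paths from G to T:
  P1: G <- M -> J -> T
  P2: G <- M -> T
  P3: G <- J <- M -> T
  P4: G <- J -> T
The empty set is not sufficient: P1 (G <- M -> J -> T) has no collider blocking it and no conditioned non-collider, so it is open.
Try {J, M}:
  P1: blocked at fork node M ∈ conditioning set.
  P2: blocked at fork node M ∈ conditioning set.
  P3: blocked at chain node J ∈ conditioning set.
  P4: blocked at fork node J ∈ conditioning set.
{J, M} contains no descendant of G and blocks every backdoor path.
Every element of {J, M} is needed (dropping J leaves P4 open; dropping M leaves P2 open), so no proper subset is valid.
Among all size-2 subsets of the eligible variables, only {J, M} blocks every backdoor path, so it is the unique smallest valid adjustment set.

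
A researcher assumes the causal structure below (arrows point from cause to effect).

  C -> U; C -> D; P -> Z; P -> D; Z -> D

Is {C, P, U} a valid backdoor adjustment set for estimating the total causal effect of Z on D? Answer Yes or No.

Yes

Backdoor paths from Z to D (paths whose first edge points into Z):
  P1: Z <- P -> D
Condition 1 (no descendant of Z in the set): holds — descendants of Z are {D}; none are in {C, P, U}.
Condition 2 (every backdoor path blocked by {C, P, U}):
  P1: blocked at fork node P ∈ conditioning set.
{C, P, U} satisfies the backdoor criterion.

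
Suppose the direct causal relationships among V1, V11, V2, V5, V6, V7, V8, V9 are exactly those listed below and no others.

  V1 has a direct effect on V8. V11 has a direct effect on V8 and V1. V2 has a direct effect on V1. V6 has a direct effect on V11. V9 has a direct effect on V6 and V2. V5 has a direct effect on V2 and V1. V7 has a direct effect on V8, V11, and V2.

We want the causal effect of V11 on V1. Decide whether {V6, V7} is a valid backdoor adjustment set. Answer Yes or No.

Yes

Backdoor paths from V11 to V1 (paths whose first edge points into V11):
  P1: V11 <- V7 -> V2 <- V5 -> V1
  P2: V11 <- V7 -> V2 -> V1
  P3: V11 <- V7 -> V8 <- V1
  P4: V11 <- V6 <- V9 -> V2 <- V5 -> V1
  P5: V11 <- V6 <- V9 -> V2 <- V7 -> V8 <- V1
  P6: V11 <- V6 <- V9 -> V2 -> V1
Condition 1 (no descendant of V11 in the set): holds — descendants of V11 are {V1, V8}; none are in {V6, V7}.
Condition 2 (every backdoor path blocked by {V6, V7}):
  P1: blocked at fork node V7 ∈ conditioning set.
  P2: blocked at fork node V7 ∈ conditioning set.
  P3: blocked at fork node V7 ∈ conditioning set.
  P4: blocked at chain node V6 ∈ conditioning set.
  P5: blocked at chain node V6 ∈ conditioning set.
  P6: blocked at chain node V6 ∈ conditioning set.
{V6, V7} satisfies the backdoor criterion.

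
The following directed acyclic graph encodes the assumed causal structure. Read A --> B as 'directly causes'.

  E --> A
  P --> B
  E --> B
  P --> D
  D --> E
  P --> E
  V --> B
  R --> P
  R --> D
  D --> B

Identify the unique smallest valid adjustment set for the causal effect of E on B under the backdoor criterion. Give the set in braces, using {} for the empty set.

Variables eligible for adjustment (non-descendants of E, excluding E and B): {D, P, R, V}.
Backdoor paths from E to B:
  P1: E <- P <- R -> D -> B
  P2: E <- P -> D -> B
  P3: E <- P -> B
  P4: E <- D <- R -> P -> B
  P5: E <- D <- P -> B
  P6: E <- D -> B
The empty set is not sufficient: P1 (E <- P <- R -> D -> B) has no collider blocking it and no conditioned non-collider, so it is open.
Try {D, P}:
  P1: blocked at chain node P ∈ conditioning set.
  P2: blocked at fork node P ∈ conditioning set.
  P3: blocked at fork node P ∈ conditioning set.
  P4: blocked at chain node D ∈ conditioning set.
  P5: blocked at chain node D ∈ conditioning set.
  P6: blocked at fork node D ∈ conditioning set.
{D, P} contains no descendant of E and blocks every backdoor path.
Every element of {D, P} is needed (dropping D leaves P6 open; dropping P leaves P3 open), so no proper subset is valid.
Among all size-2 subsets of the eligible variables, only {D, P} blocks every backdoor path, so it is the unique smallest valid adjustment set.

{D, P}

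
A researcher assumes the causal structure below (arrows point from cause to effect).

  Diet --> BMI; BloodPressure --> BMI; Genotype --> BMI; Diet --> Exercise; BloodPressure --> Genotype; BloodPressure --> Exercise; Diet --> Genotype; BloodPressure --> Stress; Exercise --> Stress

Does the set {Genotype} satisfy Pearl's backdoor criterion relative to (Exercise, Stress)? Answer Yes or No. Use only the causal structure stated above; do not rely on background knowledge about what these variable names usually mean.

No

Backdoor paths from Exercise to Stress (paths whose first edge points into Exercise):
  P1: Exercise <- BloodPressure -> Stress
  P2: Exercise <- Diet -> Genotype <- BloodPressure -> Stress
  P3: Exercise <- Diet -> Genotype -> BMI <- BloodPressure -> Stress
  P4: Exercise <- Diet -> BMI <- BloodPressure -> Stress
  P5: Exercise <- Diet -> BMI <- Genotype <- BloodPressure -> Stress
Condition 1 (no descendant of Exercise in the set): holds — descendants of Exercise are {Stress}; none are in {Genotype}.
Condition 2 (every backdoor path blocked by {Genotype}):
  P1: open — no interior node is in the conditioning set.
  P2: open — collider(s) Genotype are conditioned on (or have a conditioned descendant) and no non-collider on the path is in the set.
  P3: blocked at chain node Genotype ∈ conditioning set.
  P4: blocked at collider BMI (neither it nor any descendant is in the conditioning set).
  P5: blocked at collider BMI (neither it nor any descendant is in the conditioning set).
{Genotype} does not satisfy the backdoor criterion.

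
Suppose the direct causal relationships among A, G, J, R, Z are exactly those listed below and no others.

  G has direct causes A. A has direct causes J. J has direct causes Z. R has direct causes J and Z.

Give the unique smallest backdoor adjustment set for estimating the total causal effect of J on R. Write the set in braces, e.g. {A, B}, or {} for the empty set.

Variables eligible for adjustment (non-descendants of J, excluding J and R): {Z}.
Backdoor paths from J to R:
  P1: J <- Z -> R
The empty set is not sufficient: P1 (J <- Z -> R) has no collider blocking it and no conditioned non-collider, so it is open.
Try {Z}:
  P1: blocked at fork node Z ∈ conditioning set.
{Z} contains no descendant of J and blocks every backdoor path.
{Z} is the unique smallest valid adjustment set.

{Z}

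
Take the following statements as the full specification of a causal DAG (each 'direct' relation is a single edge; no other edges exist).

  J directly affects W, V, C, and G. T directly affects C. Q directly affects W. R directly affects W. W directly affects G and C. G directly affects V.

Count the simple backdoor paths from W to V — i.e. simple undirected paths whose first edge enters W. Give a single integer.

2

A backdoor path from W to V is any simple undirected path whose first edge points into W (i.e. leaves W via a parent).
Parents of W: {J, Q, R}.
Enumerating:
  P1: W <- J -> G -> V
  P2: W <- J -> V
That exhausts the simple backdoor paths. Count: 2.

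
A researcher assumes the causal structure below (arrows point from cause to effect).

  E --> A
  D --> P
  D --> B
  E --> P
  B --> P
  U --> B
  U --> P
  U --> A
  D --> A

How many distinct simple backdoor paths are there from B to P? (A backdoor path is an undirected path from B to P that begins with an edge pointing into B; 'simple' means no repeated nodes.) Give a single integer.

6

A backdoor path from B to P is any simple undirected path whose first edge points into B (i.e. leaves B via a parent).
Parents of B: {D, U}.
Enumerating:
  P1: B <- U -> P
  P2: B <- U -> A <- D -> P
  P3: B <- U -> A <- E -> P
  P4: B <- D -> P
  P5: B <- D -> A <- U -> P
  P6: B <- D -> A <- E -> P
That exhausts the simple backdoor paths. Count: 6.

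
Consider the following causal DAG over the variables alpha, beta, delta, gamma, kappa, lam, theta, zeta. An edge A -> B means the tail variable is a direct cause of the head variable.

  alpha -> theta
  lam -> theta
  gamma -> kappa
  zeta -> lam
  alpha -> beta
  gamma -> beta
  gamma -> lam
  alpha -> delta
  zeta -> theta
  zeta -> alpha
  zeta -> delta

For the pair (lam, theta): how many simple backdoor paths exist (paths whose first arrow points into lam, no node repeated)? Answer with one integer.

6

A backdoor path from lam to theta is any simple undirected path whose first edge points into lam (i.e. leaves lam via a parent).
Parents of lam: {gamma, zeta}.
Enumerating:
  P1: lam <- gamma -> beta <- alpha <- zeta -> theta
  P2: lam <- gamma -> beta <- alpha -> delta <- zeta -> theta
  P3: lam <- gamma -> beta <- alpha -> theta
  P4: lam <- zeta -> alpha -> theta
  P5: lam <- zeta -> delta <- alpha -> theta
  P6: lam <- zeta -> theta
That exhausts the simple backdoor paths. Count: 6.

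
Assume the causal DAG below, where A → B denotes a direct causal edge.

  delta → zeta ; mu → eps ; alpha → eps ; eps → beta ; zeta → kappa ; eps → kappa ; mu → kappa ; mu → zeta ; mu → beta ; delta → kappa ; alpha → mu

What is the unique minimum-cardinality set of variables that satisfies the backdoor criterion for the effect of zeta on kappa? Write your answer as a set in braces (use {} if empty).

Variables eligible for adjustment (non-descendants of zeta, excluding zeta and kappa): {alpha, beta, delta, eps, mu}.
Backdoor paths from zeta to kappa:
  P1: zeta <- delta -> kappa
  P2: zeta <- mu <- alpha -> eps -> kappa
  P3: zeta <- mu -> eps -> kappa
  P4: zeta <- mu -> beta <- eps -> kappa
  P5: zeta <- mu -> kappa
The empty set is not sufficient: P1 (zeta <- delta -> kappa) has no collider blocking it and no conditioned non-collider, so it is open.
Try {delta, mu}:
  P1: blocked at fork node delta ∈ conditioning set.
  P2: blocked at chain node mu ∈ conditioning set.
  P3: blocked at fork node mu ∈ conditioning set.
  P4: blocked at fork node mu ∈ conditioning set.
  P5: blocked at fork node mu ∈ conditioning set.
{delta, mu} contains no descendant of zeta and blocks every backdoor path.
Every element of {delta, mu} is needed (dropping delta leaves P1 open; dropping mu leaves P2 open), so no proper subset is valid.
Among all size-2 subsets of the eligible variables, only {delta, mu} blocks every backdoor path, so it is the unique smallest valid adjustment set.

{delta, mu}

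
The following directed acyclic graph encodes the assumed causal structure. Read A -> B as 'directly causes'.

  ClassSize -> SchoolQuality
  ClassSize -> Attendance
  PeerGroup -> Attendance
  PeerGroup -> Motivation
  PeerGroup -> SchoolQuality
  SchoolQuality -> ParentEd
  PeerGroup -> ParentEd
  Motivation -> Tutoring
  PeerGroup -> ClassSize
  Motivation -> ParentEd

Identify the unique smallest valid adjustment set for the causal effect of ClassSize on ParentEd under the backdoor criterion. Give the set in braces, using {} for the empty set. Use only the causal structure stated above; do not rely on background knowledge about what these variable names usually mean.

{PeerGroup}

Variables eligible for adjustment (non-descendants of ClassSize, excluding ClassSize and ParentEd): {Motivation, PeerGroup, Tutoring}.
Backdoor paths from ClassSize to ParentEd:
  P1: ClassSize <- PeerGroup -> Motivation -> ParentEd
  P2: ClassSize <- PeerGroup -> SchoolQuality -> ParentEd
  P3: ClassSize <- PeerGroup -> ParentEd
The empty set is not sufficient: P1 (ClassSize <- PeerGroup -> Motivation -> ParentEd) has no collider blocking it and no conditioned non-collider, so it is open.
Try {PeerGroup}:
  P1: blocked at fork node PeerGroup ∈ conditioning set.
  P2: blocked at fork node PeerGroup ∈ conditioning set.
  P3: blocked at fork node PeerGroup ∈ conditioning set.
{PeerGroup} contains no descendant of ClassSize and blocks every backdoor path.
No other singleton works — e.g. {Motivation} leaves P2 open — so {PeerGroup} is the unique smallest valid adjustment set.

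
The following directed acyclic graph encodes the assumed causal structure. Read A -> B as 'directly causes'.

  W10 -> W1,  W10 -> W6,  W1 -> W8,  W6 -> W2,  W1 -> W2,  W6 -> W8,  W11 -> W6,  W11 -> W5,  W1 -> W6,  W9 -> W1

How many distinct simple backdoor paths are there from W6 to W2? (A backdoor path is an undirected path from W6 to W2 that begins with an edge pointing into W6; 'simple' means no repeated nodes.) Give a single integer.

A backdoor path from W6 to W2 is any simple undirected path whose first edge points into W6 (i.e. leaves W6 via a parent).
Parents of W6: {W1, W10, W11}.
Enumerating:
  P1: W6 <- W10 -> W1 -> W2
  P2: W6 <- W1 -> W2
That exhausts the simple backdoor paths. Count: 2.

2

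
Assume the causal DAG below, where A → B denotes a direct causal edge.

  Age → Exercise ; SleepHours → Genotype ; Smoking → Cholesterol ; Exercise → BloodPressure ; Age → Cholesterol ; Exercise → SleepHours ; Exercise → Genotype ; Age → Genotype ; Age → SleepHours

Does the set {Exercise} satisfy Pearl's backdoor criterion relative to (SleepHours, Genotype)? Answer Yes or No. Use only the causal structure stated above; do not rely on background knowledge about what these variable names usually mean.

Backdoor paths from SleepHours to Genotype (paths whose first edge points into SleepHours):
  P1: SleepHours <- Age -> Exercise -> Genotype
  P2: SleepHours <- Age -> Genotype
  P3: SleepHours <- Exercise <- Age -> Genotype
  P4: SleepHours <- Exercise -> Genotype
Condition 1 (no descendant of SleepHours in the set): holds — descendants of SleepHours are {Genotype}; none are in {Exercise}.
Condition 2 (every backdoor path blocked by {Exercise}):
  P1: blocked at chain node Exercise ∈ conditioning set.
  P2: open — no interior node is in the conditioning set.
  P3: blocked at chain node Exercise ∈ conditioning set.
  P4: blocked at fork node Exercise ∈ conditioning set.
{Exercise} does not satisfy the backdoor criterion.

No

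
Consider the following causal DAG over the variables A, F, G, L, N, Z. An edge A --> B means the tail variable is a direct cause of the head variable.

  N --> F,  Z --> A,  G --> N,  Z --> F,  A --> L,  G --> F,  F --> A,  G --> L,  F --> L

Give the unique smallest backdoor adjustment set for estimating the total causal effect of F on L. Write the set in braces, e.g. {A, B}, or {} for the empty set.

{G, Z}

Variables eligible for adjustment (non-descendants of F, excluding F and L): {G, N, Z}.
Backdoor paths from F to L:
  P1: F <- G -> L
  P2: F <- Z -> A -> L
  P3: F <- N <- G -> L
The empty set is not sufficient: P1 (F <- G -> L) has no collider blocking it and no conditioned non-collider, so it is open.
Try {G, Z}:
  P1: blocked at fork node G ∈ conditioning set.
  P2: blocked at fork node Z ∈ conditioning set.
  P3: blocked at fork node G ∈ conditioning set.
{G, Z} contains no descendant of F and blocks every backdoor path.
Every element of {G, Z} is needed (dropping G leaves P1 open; dropping Z leaves P2 open), so no proper subset is valid.
Among all size-2 subsets of the eligible variables, only {G, Z} blocks every backdoor path, so it is the unique smallest valid adjustment set.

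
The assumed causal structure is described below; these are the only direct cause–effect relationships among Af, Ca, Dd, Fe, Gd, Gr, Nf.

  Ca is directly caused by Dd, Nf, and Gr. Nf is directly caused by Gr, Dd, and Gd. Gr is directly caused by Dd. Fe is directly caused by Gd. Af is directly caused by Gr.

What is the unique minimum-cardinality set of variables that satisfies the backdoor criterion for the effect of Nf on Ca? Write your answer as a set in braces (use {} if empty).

Variables eligible for adjustment (non-descendants of Nf, excluding Nf and Ca): {Af, Dd, Fe, Gd, Gr}.
Backdoor paths from Nf to Ca:
  P1: Nf <- Dd -> Gr -> Ca
  P2: Nf <- Dd -> Ca
  P3: Nf <- Gr <- Dd -> Ca
  P4: Nf <- Gr -> Ca
The empty set is not sufficient: P1 (Nf <- Dd -> Gr -> Ca) has no collider blocking it and no conditioned non-collider, so it is open.
Try {Dd, Gr}:
  P1: blocked at fork node Dd ∈ conditioning set.
  P2: blocked at fork node Dd ∈ conditioning set.
  P3: blocked at chain node Gr ∈ conditioning set.
  P4: blocked at fork node Gr ∈ conditioning set.
{Dd, Gr} contains no descendant of Nf and blocks every backdoor path.
Every element of {Dd, Gr} is needed (dropping Dd leaves P2 open; dropping Gr leaves P4 open), so no proper subset is valid.
Among all size-2 subsets of the eligible variables, only {Dd, Gr} blocks every backdoor path, so it is the unique smallest valid adjustment set.

{Dd, Gr}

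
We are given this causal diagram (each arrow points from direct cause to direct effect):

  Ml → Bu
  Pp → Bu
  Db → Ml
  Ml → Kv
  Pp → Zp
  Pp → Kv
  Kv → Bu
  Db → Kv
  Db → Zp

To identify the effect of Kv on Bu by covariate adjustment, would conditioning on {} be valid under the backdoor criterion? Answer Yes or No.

Backdoor paths from Kv to Bu (paths whose first edge points into Kv):
  P1: Kv <- Db -> Ml -> Bu
  P2: Kv <- Db -> Zp <- Pp -> Bu
  P3: Kv <- Ml <- Db -> Zp <- Pp -> Bu
  P4: Kv <- Ml -> Bu
  P5: Kv <- Pp -> Bu
  P6: Kv <- Pp -> Zp <- Db -> Ml -> Bu
Condition 1 (no descendant of Kv in the set): holds — descendants of Kv are {Bu}; none are in {}.
Condition 2 (every backdoor path blocked by {}):
  P1: open — no interior node is in the conditioning set.
  P2: blocked at collider Zp (neither it nor any descendant is in the conditioning set).
  P3: blocked at collider Zp (neither it nor any descendant is in the conditioning set).
  P4: open — no interior node is in the conditioning set.
  P5: open — no interior node is in the conditioning set.
  P6: blocked at collider Zp (neither it nor any descendant is in the conditioning set).
{} does not satisfy the backdoor criterion.

No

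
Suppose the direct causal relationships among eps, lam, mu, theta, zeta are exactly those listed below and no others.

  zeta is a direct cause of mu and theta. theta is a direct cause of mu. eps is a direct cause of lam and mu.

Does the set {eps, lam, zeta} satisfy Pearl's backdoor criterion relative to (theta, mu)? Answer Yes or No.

Backdoor paths from theta to mu (paths whose first edge points into theta):
  P1: theta <- zeta -> mu
Condition 1 (no descendant of theta in the set): holds — descendants of theta are {mu}; none are in {eps, lam, zeta}.
Condition 2 (every backdoor path blocked by {eps, lam, zeta}):
  P1: blocked at fork node zeta ∈ conditioning set.
{eps, lam, zeta} satisfies the backdoor criterion.

Yes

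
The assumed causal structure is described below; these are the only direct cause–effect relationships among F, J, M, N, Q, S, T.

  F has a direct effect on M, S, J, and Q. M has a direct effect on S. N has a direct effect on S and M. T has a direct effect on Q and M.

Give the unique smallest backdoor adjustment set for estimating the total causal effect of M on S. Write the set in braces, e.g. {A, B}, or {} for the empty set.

Variables eligible for adjustment (non-descendants of M, excluding M and S): {F, J, N, Q, T}.
Backdoor paths from M to S:
  P1: M <- F -> S
  P2: M <- N -> S
  P3: M <- T -> Q <- F -> S
The empty set is not sufficient: P1 (M <- F -> S) has no collider blocking it and no conditioned non-collider, so it is open.
Try {F, N}:
  P1: blocked at fork node F ∈ conditioning set.
  P2: blocked at fork node N ∈ conditioning set.
  P3: blocked at collider Q (neither it nor any descendant is in the conditioning set).
{F, N} contains no descendant of M and blocks every backdoor path.
Every element of {F, N} is needed (dropping F leaves P1 open; dropping N leaves P2 open), so no proper subset is valid.
Among all size-2 subsets of the eligible variables, only {F, N} blocks every backdoor path, so it is the unique smallest valid adjustment set.

{F, N}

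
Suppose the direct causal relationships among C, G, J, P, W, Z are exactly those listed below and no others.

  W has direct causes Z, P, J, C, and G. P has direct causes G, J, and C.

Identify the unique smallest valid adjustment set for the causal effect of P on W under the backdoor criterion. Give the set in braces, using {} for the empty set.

Variables eligible for adjustment (non-descendants of P, excluding P and W): {C, G, J, Z}.
Backdoor paths from P to W:
  P1: P <- C -> W
  P2: P <- G -> W
  P3: P <- J -> W
The empty set is not sufficient: P1 (P <- C -> W) has no collider blocking it and no conditioned non-collider, so it is open.
Try {C, G, J}:
  P1: blocked at fork node C ∈ conditioning set.
  P2: blocked at fork node G ∈ conditioning set.
  P3: blocked at fork node J ∈ conditioning set.
{C, G, J} contains no descendant of P and blocks every backdoor path.
Every element of {C, G, J} is needed (dropping C leaves P1 open; dropping G leaves P2 open; dropping J leaves P3 open), so no proper subset is valid.
Among all size-3 subsets of the eligible variables, only {C, G, J} blocks every backdoor path, so it is the unique smallest valid adjustment set.

{C, G, J}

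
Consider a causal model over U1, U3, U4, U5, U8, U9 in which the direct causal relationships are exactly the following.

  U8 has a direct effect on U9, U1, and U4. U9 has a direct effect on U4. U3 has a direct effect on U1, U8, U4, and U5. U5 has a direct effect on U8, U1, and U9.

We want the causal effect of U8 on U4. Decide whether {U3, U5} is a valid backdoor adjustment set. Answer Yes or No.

Backdoor paths from U8 to U4 (paths whose first edge points into U8):
  P1: U8 <- U3 -> U5 -> U9 -> U4
  P2: U8 <- U3 -> U1 <- U5 -> U9 -> U4
  P3: U8 <- U3 -> U4
  P4: U8 <- U5 <- U3 -> U4
  P5: U8 <- U5 -> U9 -> U4
  P6: U8 <- U5 -> U1 <- U3 -> U4
Condition 1 (no descendant of U8 in the set): holds — descendants of U8 are {U1, U4, U9}; none are in {U3, U5}.
Condition 2 (every backdoor path blocked by {U3, U5}):
  P1: blocked at fork node U3 ∈ conditioning set.
  P2: blocked at fork node U3 ∈ conditioning set.
  P3: blocked at fork node U3 ∈ conditioning set.
  P4: blocked at chain node U5 ∈ conditioning set.
  P5: blocked at fork node U5 ∈ conditioning set.
  P6: blocked at fork node U5 ∈ conditioning set.
{U3, U5} satisfies the backdoor criterion.

Yes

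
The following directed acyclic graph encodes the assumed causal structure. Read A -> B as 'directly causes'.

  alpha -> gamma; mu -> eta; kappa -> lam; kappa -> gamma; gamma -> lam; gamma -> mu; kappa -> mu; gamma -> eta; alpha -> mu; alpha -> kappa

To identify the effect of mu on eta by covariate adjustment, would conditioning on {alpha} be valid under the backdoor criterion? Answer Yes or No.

Backdoor paths from mu to eta (paths whose first edge points into mu):
  P1: mu <- alpha -> kappa -> gamma -> eta
  P2: mu <- alpha -> kappa -> lam <- gamma -> eta
  P3: mu <- alpha -> gamma -> eta
  P4: mu <- kappa <- alpha -> gamma -> eta
  P5: mu <- kappa -> gamma -> eta
  P6: mu <- kappa -> lam <- gamma -> eta
  P7: mu <- gamma -> eta
Condition 1 (no descendant of mu in the set): holds — descendants of mu are {eta}; none are in {alpha}.
Condition 2 (every backdoor path blocked by {alpha}):
  P1: blocked at fork node alpha ∈ conditioning set.
  P2: blocked at fork node alpha ∈ conditioning set.
  P3: blocked at fork node alpha ∈ conditioning set.
  P4: blocked at fork node alpha ∈ conditioning set.
  P5: open — no interior node is in the conditioning set.
  P6: blocked at collider lam (neither it nor any descendant is in the conditioning set).
  P7: open — no interior node is in the conditioning set.
{alpha} does not satisfy the backdoor criterion.

No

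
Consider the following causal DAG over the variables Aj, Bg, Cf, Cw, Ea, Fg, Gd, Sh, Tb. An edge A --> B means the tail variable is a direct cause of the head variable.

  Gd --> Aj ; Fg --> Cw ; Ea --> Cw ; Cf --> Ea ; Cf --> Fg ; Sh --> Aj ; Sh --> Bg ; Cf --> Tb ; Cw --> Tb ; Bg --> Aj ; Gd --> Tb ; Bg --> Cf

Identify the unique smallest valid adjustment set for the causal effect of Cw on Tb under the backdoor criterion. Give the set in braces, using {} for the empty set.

Variables eligible for adjustment (non-descendants of Cw, excluding Cw and Tb): {Aj, Bg, Cf, Ea, Fg, Gd, Sh}.
Backdoor paths from Cw to Tb:
  P1: Cw <- Ea <- Cf <- Bg <- Sh -> Aj <- Gd -> Tb
  P2: Cw <- Ea <- Cf <- Bg -> Aj <- Gd -> Tb
  P3: Cw <- Ea <- Cf -> Tb
  P4: Cw <- Fg <- Cf <- Bg <- Sh -> Aj <- Gd -> Tb
  P5: Cw <- Fg <- Cf <- Bg -> Aj <- Gd -> Tb
  P6: Cw <- Fg <- Cf -> Tb
The empty set is not sufficient: P3 (Cw <- Ea <- Cf -> Tb) has no collider blocking it and no conditioned non-collider, so it is open.
Try {Cf}:
  P1: blocked at chain node Cf ∈ conditioning set.
  P2: blocked at chain node Cf ∈ conditioning set.
  P3: blocked at fork node Cf ∈ conditioning set.
  P4: blocked at chain node Cf ∈ conditioning set.
  P5: blocked at chain node Cf ∈ conditioning set.
  P6: blocked at fork node Cf ∈ conditioning set.
{Cf} contains no descendant of Cw and blocks every backdoor path.
No other singleton works — e.g. {Sh} leaves P3 open — so {Cf} is the unique smallest valid adjustment set.

{Cf}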